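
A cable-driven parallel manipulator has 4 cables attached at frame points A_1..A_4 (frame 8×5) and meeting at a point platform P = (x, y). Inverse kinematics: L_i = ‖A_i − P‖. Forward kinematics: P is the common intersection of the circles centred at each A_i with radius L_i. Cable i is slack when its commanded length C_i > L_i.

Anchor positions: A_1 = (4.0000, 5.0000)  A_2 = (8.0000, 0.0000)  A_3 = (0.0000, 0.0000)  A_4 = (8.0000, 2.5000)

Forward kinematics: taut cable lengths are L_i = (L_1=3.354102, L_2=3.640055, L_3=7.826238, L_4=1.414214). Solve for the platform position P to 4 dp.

(7.0000, 3.5000)

each cable: (A_i−P)·(A_i−P) = L_i²; let k_i = ‖A_i‖²−L_i²
k_1 = 16.0000+25.0000−11.2500 = 29.7500
row 1: -8.0000x + 10.0000y = -21.0000  (k_2=50.7500)
row 2: 8.0000x + 10.0000y = 91.0000  (k_3=-61.2500)
row 3: -8.0000x + 5.0000y = -38.5000  (k_4=68.2500)
Cramer on rows 1–2 → x = 7.0000, y = 3.5000
check cable 4: ‖A_4−P‖² = 2.0000 ≈ L_4² = 2.0000 ✓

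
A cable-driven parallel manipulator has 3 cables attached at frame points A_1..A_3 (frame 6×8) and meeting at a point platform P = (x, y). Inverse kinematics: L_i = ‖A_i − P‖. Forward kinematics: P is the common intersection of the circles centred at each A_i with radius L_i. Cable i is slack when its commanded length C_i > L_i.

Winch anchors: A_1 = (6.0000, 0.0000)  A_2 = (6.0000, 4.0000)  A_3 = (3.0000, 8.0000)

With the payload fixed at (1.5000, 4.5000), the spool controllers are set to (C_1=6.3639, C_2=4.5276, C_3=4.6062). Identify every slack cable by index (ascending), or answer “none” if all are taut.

i=1: geometric 6.3640 vs commanded 6.3639 ⇒ taut
i=2: geometric 4.5277 vs commanded 4.5276 ⇒ taut
i=3: geometric 3.8079 vs commanded 4.6062 ⇒ slack

3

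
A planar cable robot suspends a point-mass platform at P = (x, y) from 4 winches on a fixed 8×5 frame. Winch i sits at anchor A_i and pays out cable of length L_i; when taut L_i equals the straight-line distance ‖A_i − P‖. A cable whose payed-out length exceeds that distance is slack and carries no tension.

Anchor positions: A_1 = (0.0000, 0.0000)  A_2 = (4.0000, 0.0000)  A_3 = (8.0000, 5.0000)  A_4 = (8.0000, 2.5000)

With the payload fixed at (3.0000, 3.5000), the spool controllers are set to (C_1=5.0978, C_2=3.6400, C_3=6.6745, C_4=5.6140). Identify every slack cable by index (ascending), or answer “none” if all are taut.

1, 3, 4

cable 1: L_1 = ‖A_1−P‖ = 4.6098;  C_1 = 5.0978 → slack
cable 2: L_2 = ‖A_2−P‖ = 3.6401;  C_2 = 3.6400 → taut
cable 3: L_3 = ‖A_3−P‖ = 5.2202;  C_3 = 6.6745 → slack
cable 4: L_4 = ‖A_4−P‖ = 5.0990;  C_4 = 5.6140 → slack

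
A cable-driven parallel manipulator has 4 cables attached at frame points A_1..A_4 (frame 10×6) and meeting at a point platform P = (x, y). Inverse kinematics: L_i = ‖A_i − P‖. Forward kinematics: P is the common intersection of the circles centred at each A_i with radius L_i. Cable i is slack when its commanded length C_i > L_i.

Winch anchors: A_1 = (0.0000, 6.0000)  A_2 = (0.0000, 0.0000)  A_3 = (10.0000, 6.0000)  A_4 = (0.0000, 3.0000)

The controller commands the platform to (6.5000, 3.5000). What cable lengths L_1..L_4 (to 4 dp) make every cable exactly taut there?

cable 1: Δx=-6.5000, Δy=2.5000; L_1 = √(Δx²+Δy²) = 6.9642
cable 2: Δx=-6.5000, Δy=-3.5000; L_2 = √(Δx²+Δy²) = 7.3824
cable 3: Δx=3.5000, Δy=2.5000; L_3 = √(Δx²+Δy²) = 4.3012
cable 4: Δx=-6.5000, Δy=-0.5000; L_4 = √(Δx²+Δy²) = 6.5192

(6.9642, 7.3824, 4.3012, 6.5192)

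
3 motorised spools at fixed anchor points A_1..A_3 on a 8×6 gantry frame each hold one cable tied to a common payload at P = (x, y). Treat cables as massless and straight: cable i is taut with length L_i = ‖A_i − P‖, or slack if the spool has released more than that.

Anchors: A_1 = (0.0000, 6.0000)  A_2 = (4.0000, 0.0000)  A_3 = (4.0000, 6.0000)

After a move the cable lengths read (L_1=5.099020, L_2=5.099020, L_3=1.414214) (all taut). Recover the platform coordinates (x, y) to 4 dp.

(5.0000, 5.0000)

expand ‖A_i−P‖²=L_i² and subtract eq 1 (q_i ≔ ‖A_i‖²−L_i²)
q_1 = 0.0000+36.0000−26.0000 = 10.0000
eq1−eq2 → [-8.0000  12.0000]·P = 20.0000
eq1−eq3 → [-8.0000  0.0000]·P = -40.0000
2×2 solve → P = (5.0000, 5.0000)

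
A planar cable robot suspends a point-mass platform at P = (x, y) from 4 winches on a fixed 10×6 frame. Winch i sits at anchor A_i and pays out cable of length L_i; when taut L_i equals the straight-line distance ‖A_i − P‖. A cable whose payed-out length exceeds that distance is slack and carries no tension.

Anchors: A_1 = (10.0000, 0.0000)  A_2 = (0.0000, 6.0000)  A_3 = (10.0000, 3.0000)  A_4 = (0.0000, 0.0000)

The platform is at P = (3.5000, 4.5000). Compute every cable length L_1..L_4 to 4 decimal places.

(7.9057, 3.8079, 6.6708, 5.7009)

cable 1: Δx=6.5000, Δy=-4.5000; L_1 = √(Δx²+Δy²) = 7.9057
cable 2: Δx=-3.5000, Δy=1.5000; L_2 = √(Δx²+Δy²) = 3.8079
cable 3: Δx=6.5000, Δy=-1.5000; L_3 = √(Δx²+Δy²) = 6.6708
cable 4: Δx=-3.5000, Δy=-4.5000; L_4 = √(Δx²+Δy²) = 5.7009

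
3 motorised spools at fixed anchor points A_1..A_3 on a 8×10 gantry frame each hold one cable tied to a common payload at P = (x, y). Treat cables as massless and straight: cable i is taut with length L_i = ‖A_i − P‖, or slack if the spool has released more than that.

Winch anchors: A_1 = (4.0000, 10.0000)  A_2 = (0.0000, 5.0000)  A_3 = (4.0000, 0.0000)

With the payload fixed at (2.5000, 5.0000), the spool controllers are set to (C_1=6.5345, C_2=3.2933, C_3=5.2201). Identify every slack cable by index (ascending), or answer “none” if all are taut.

cable 1: √((1.5000)²+(5.0000)²)=5.2202, C_1=6.5345: slack
cable 2: √((-2.5000)²+(0.0000)²)=2.5000, C_2=3.2933: slack
cable 3: √((1.5000)²+(-5.0000)²)=5.2202, C_3=5.2201: taut

1, 2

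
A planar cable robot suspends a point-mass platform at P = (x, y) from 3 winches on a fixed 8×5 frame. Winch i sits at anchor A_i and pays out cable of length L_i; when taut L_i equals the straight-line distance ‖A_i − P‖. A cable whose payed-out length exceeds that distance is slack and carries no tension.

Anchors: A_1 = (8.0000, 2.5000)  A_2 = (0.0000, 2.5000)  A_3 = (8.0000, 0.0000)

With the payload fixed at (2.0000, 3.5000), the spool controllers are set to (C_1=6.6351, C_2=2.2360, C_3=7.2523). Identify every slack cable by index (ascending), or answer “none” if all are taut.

i=1: geometric 6.0828 vs commanded 6.6351 ⇒ slack
i=2: geometric 2.2361 vs commanded 2.2360 ⇒ taut
i=3: geometric 6.9462 vs commanded 7.2523 ⇒ slack

1, 3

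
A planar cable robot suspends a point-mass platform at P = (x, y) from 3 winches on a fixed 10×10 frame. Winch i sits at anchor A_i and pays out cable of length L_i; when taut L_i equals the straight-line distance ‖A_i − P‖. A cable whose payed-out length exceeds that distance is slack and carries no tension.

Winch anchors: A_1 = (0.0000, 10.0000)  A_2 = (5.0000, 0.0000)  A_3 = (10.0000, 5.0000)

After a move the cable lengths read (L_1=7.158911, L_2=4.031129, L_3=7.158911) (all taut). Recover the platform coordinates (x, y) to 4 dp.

expand ‖A_i−P‖²=L_i² and subtract eq 1 (q_i ≔ ‖A_i‖²−L_i²)
q_1 = 0.0000+100.0000−51.2500 = 48.7500
eq1−eq2 → [-10.0000  20.0000]·P = 40.0000
eq1−eq3 → [-20.0000  10.0000]·P = -25.0000
2×2 solve → P = (3.0000, 3.5000)

(3.0000, 3.5000)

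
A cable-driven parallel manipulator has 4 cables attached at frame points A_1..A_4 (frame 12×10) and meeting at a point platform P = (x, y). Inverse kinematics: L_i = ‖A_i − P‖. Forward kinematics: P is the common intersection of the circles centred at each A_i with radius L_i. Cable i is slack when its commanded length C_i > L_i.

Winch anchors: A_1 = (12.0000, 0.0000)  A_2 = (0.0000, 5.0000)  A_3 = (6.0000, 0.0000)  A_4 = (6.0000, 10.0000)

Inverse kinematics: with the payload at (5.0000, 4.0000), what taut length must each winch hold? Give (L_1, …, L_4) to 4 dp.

cable 1: Δx=7.0000, Δy=-4.0000; L_1 = √(Δx²+Δy²) = 8.0623
cable 2: Δx=-5.0000, Δy=1.0000; L_2 = √(Δx²+Δy²) = 5.0990
cable 3: Δx=1.0000, Δy=-4.0000; L_3 = √(Δx²+Δy²) = 4.1231
cable 4: Δx=1.0000, Δy=6.0000; L_4 = √(Δx²+Δy²) = 6.0828

(8.0623, 5.0990, 4.1231, 6.0828)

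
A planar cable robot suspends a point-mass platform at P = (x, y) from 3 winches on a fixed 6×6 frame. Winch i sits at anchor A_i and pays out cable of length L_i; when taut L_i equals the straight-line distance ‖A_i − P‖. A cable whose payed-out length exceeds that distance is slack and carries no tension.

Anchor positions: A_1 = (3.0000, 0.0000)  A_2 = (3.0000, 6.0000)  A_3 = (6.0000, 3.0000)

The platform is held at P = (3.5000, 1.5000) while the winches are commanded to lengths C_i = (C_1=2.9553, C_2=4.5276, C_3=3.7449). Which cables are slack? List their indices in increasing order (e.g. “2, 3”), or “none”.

1, 3

i=1: geometric 1.5811 vs commanded 2.9553 ⇒ slack
i=2: geometric 4.5277 vs commanded 4.5276 ⇒ taut
i=3: geometric 2.9155 vs commanded 3.7449 ⇒ slack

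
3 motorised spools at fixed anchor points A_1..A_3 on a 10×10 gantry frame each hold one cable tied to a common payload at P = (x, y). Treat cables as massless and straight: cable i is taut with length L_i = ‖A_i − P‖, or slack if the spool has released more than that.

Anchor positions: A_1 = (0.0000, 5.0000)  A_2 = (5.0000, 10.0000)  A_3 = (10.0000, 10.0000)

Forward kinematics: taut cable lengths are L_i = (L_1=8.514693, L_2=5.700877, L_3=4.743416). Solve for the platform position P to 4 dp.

(8.5000, 5.5000)

expand ‖A_i−P‖²=L_i² and subtract eq 1 (q_i ≔ ‖A_i‖²−L_i²)
q_1 = 0.0000+25.0000−72.5000 = -47.5000
eq1−eq2 → [-10.0000  -10.0000]·P = -140.0000
eq1−eq3 → [-20.0000  -10.0000]·P = -225.0000
2×2 solve → P = (8.5000, 5.5000)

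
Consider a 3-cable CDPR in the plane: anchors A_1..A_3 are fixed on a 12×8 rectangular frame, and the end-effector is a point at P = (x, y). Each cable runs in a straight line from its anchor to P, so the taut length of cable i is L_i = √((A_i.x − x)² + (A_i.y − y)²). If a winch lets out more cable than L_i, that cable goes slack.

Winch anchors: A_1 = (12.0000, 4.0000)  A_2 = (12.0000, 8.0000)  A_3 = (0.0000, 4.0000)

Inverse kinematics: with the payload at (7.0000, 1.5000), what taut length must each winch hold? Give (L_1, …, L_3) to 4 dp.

(5.5902, 8.2006, 7.4330)

L_1: Δ = A_1−P = (5.0000, 2.5000) → ‖Δ‖ = √31.2500 = 5.5902
L_2: Δ = A_2−P = (5.0000, 6.5000) → ‖Δ‖ = √67.2500 = 8.2006
L_3: Δ = A_3−P = (-7.0000, 2.5000) → ‖Δ‖ = √55.2500 = 7.4330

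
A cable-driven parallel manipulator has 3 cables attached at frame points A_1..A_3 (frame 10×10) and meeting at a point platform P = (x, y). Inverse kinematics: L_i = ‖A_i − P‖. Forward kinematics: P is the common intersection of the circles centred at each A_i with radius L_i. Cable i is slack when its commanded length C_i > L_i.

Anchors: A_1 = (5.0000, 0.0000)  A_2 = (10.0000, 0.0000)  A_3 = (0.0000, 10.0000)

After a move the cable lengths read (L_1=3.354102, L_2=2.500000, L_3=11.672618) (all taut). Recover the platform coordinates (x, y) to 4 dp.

(8.0000, 1.5000)

each cable: (A_i−P)·(A_i−P) = L_i²; let k_i = ‖A_i‖²−L_i²
k_1 = 25.0000+0.0000−11.2500 = 13.7500
row 1: -10.0000x + 0.0000y = -80.0000  (k_2=93.7500)
row 2: 10.0000x − 20.0000y = 50.0000  (k_3=-36.2500)
Cramer on rows 1–2 → x = 8.0000, y = 1.5000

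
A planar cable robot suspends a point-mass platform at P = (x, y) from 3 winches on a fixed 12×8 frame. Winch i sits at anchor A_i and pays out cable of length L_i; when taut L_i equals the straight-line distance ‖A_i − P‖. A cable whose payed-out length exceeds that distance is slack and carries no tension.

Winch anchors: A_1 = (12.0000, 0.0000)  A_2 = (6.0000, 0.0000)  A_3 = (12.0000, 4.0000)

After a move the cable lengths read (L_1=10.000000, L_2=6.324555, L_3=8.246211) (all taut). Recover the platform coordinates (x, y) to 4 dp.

(4.0000, 6.0000)

circle eqns → linear via eq_j − eq_1; set q_j = A_j·A_j − L_j²
q_1 = 144.0000+0.0000−100.0000 = 44.0000
12.0000·x + 0.0000·y = q_1−q_2 = 48.0000
0.0000·x − 8.0000·y = q_1−q_3 = -48.0000
solve first two rows → x=4.0000, y=6.0000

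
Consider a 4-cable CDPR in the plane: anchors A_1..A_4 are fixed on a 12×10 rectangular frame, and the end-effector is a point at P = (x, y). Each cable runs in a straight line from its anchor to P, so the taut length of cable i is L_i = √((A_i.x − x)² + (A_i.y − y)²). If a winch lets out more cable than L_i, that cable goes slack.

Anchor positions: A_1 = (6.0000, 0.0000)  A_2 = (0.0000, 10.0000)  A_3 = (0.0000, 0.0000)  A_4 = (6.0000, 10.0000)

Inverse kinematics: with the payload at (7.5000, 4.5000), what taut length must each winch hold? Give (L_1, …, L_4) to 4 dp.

(4.7434, 9.3005, 8.7464, 5.7009)

L_1 = √((6.0000−7.5000)² + (0.0000−4.5000)²) = 4.7434
L_2 = √((0.0000−7.5000)² + (10.0000−4.5000)²) = 9.3005
L_3 = √((0.0000−7.5000)² + (0.0000−4.5000)²) = 8.7464
L_4 = √((6.0000−7.5000)² + (10.0000−4.5000)²) = 5.7009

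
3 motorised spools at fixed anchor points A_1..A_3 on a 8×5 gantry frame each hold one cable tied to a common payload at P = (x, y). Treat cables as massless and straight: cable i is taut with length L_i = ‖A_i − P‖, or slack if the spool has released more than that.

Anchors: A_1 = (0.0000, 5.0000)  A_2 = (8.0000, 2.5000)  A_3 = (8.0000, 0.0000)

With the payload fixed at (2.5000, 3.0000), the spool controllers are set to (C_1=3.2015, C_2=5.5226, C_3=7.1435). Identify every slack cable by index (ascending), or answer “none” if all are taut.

3

cable 1: L_1 = ‖A_1−P‖ = 3.2016;  C_1 = 3.2015 → taut
cable 2: L_2 = ‖A_2−P‖ = 5.5227;  C_2 = 5.5226 → taut
cable 3: L_3 = ‖A_3−P‖ = 6.2650;  C_3 = 7.1435 → slack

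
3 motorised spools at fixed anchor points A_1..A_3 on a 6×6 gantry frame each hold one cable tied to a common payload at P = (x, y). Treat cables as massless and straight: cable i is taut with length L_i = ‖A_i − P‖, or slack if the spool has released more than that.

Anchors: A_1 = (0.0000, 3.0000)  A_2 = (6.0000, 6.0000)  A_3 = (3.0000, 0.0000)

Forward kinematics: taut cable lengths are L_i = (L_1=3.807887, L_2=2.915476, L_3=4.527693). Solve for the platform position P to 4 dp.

(3.5000, 4.5000)

expand ‖A_i−P‖²=L_i² and subtract eq 1 (c_i ≔ ‖A_i‖²−L_i²)
c_1 = 0.0000+9.0000−14.5000 = -5.5000
eq1−eq2 → [-12.0000  -6.0000]·P = -69.0000
eq1−eq3 → [-6.0000  6.0000]·P = 6.0000
2×2 solve → P = (3.5000, 4.5000)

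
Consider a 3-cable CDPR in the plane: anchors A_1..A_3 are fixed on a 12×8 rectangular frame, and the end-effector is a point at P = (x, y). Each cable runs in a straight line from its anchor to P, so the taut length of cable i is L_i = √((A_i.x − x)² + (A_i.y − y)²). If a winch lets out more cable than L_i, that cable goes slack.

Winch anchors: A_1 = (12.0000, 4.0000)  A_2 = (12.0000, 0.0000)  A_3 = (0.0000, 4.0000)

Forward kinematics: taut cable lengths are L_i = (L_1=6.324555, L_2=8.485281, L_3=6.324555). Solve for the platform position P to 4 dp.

(6.0000, 6.0000)

circle eqns → linear via eq_j − eq_1; set c_j = A_j·A_j − L_j²
c_1 = 144.0000+16.0000−40.0000 = 120.0000
0.0000·x + 8.0000·y = c_1−c_2 = 48.0000
24.0000·x + 0.0000·y = c_1−c_3 = 144.0000
solve first two rows → x=6.0000, y=6.0000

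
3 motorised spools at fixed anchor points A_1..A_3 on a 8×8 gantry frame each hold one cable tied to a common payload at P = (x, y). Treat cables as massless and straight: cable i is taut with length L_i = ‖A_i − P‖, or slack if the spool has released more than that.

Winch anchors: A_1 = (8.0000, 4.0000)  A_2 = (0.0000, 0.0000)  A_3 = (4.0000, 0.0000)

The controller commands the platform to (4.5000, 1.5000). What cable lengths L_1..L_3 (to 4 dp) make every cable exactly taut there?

(4.3012, 4.7434, 1.5811)

L_1: Δ = A_1−P = (3.5000, 2.5000) → ‖Δ‖ = √18.5000 = 4.3012
L_2: Δ = A_2−P = (-4.5000, -1.5000) → ‖Δ‖ = √22.5000 = 4.7434
L_3: Δ = A_3−P = (-0.5000, -1.5000) → ‖Δ‖ = √2.5000 = 1.5811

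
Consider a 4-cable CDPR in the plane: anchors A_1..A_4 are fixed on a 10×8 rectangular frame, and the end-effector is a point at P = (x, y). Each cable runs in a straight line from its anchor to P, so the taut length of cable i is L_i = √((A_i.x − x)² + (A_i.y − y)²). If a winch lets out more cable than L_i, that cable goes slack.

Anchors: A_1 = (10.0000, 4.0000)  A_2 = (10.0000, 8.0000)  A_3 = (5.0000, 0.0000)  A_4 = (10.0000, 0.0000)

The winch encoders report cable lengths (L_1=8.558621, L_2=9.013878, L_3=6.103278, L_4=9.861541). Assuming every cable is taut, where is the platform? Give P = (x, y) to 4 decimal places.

(1.5000, 5.0000)

expand ‖A_i−P‖²=L_i² and subtract eq 1 (q_i ≔ ‖A_i‖²−L_i²)
q_1 = 100.0000+16.0000−73.2500 = 42.7500
eq1−eq2 → [0.0000  -8.0000]·P = -40.0000
eq1−eq3 → [10.0000  8.0000]·P = 55.0000
eq1−eq4 → [0.0000  8.0000]·P = 40.0000
2×2 solve → P = (1.5000, 5.0000)
check cable 4: ‖A_4−P‖² = 97.2500 ≈ L_4² = 97.2500 ✓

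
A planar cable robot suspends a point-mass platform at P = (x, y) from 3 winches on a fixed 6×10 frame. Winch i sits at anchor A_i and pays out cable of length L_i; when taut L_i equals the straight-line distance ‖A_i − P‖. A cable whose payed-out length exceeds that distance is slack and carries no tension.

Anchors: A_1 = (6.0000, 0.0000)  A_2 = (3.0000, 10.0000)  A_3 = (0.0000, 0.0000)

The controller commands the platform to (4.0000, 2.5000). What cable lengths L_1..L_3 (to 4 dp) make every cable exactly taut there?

(3.2016, 7.5664, 4.7170)

L_1: Δ = A_1−P = (2.0000, -2.5000) → ‖Δ‖ = √10.2500 = 3.2016
L_2: Δ = A_2−P = (-1.0000, 7.5000) → ‖Δ‖ = √57.2500 = 7.5664
L_3: Δ = A_3−P = (-4.0000, -2.5000) → ‖Δ‖ = √22.2500 = 4.7170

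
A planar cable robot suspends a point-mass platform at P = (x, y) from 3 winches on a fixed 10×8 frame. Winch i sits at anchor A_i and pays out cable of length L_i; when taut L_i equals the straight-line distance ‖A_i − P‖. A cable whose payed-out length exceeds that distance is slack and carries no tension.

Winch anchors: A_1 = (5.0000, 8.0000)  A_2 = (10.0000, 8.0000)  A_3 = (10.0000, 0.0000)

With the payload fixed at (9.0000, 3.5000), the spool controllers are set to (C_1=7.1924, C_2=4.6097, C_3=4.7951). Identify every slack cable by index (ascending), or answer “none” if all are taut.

cable 1: √((-4.0000)²+(4.5000)²)=6.0208, C_1=7.1924: slack
cable 2: √((1.0000)²+(4.5000)²)=4.6098, C_2=4.6097: taut
cable 3: √((1.0000)²+(-3.5000)²)=3.6401, C_3=4.7951: slack

1, 3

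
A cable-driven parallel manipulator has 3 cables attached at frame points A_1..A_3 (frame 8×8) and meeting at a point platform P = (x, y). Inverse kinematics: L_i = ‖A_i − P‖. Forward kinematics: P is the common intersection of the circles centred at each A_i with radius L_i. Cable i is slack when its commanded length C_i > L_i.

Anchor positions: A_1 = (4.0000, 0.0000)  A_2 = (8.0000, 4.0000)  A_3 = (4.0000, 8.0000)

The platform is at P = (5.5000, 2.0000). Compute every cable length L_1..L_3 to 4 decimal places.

(2.5000, 3.2016, 6.1847)

cable 1: Δx=-1.5000, Δy=-2.0000; L_1 = √(Δx²+Δy²) = 2.5000
cable 2: Δx=2.5000, Δy=2.0000; L_2 = √(Δx²+Δy²) = 3.2016
cable 3: Δx=-1.5000, Δy=6.0000; L_3 = √(Δx²+Δy²) = 6.1847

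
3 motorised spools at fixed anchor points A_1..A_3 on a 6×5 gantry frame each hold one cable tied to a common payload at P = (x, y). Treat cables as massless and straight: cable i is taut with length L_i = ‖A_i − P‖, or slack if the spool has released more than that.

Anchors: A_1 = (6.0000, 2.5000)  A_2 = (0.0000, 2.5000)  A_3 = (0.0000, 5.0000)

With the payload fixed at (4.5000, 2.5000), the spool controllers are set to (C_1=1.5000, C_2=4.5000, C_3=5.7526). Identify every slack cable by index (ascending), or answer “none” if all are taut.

cable 1: L_1 = ‖A_1−P‖ = 1.5000;  C_1 = 1.5000 → taut
cable 2: L_2 = ‖A_2−P‖ = 4.5000;  C_2 = 4.5000 → taut
cable 3: L_3 = ‖A_3−P‖ = 5.1478;  C_3 = 5.7526 → slack

3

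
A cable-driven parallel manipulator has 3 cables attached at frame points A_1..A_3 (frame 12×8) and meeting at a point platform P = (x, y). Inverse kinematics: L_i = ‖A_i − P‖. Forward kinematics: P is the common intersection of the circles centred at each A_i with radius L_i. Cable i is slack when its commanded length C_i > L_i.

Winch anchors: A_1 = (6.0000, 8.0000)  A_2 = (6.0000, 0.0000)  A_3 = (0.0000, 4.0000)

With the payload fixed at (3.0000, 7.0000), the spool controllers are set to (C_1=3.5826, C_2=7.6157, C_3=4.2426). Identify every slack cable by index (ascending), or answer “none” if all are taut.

1

i=1: geometric 3.1623 vs commanded 3.5826 ⇒ slack
i=2: geometric 7.6158 vs commanded 7.6157 ⇒ taut
i=3: geometric 4.2426 vs commanded 4.2426 ⇒ taut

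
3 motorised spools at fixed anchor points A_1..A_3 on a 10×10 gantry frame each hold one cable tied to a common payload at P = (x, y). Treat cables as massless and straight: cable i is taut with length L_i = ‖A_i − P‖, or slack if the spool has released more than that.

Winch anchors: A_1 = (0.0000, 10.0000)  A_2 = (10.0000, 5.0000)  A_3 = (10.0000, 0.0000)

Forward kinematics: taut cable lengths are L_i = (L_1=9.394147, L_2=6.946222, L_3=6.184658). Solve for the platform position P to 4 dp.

(4.0000, 1.5000)

expand ‖A_i−P‖²=L_i² and subtract eq 1 (k_i ≔ ‖A_i‖²−L_i²)
k_1 = 0.0000+100.0000−88.2500 = 11.7500
eq1−eq2 → [-20.0000  10.0000]·P = -65.0000
eq1−eq3 → [-20.0000  20.0000]·P = -50.0000
2×2 solve → P = (4.0000, 1.5000)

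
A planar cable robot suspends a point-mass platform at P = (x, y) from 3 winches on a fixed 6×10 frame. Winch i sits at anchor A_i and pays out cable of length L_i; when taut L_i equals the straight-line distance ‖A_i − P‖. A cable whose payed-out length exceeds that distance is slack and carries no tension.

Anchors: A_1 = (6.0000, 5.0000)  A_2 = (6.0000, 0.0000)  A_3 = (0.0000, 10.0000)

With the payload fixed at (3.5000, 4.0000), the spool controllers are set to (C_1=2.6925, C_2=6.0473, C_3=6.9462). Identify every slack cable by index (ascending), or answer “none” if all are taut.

2

cable 1: √((2.5000)²+(1.0000)²)=2.6926, C_1=2.6925: taut
cable 2: √((2.5000)²+(-4.0000)²)=4.7170, C_2=6.0473: slack
cable 3: √((-3.5000)²+(6.0000)²)=6.9462, C_3=6.9462: taut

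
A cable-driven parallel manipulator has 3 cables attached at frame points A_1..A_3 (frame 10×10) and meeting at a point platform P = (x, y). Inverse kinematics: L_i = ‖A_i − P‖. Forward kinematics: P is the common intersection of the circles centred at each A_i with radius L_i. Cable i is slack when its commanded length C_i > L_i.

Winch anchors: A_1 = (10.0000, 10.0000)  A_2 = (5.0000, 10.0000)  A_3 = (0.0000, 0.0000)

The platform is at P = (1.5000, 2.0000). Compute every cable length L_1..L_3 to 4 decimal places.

(11.6726, 8.7321, 2.5000)

L_1: Δ = A_1−P = (8.5000, 8.0000) → ‖Δ‖ = √136.2500 = 11.6726
L_2: Δ = A_2−P = (3.5000, 8.0000) → ‖Δ‖ = √76.2500 = 8.7321
L_3: Δ = A_3−P = (-1.5000, -2.0000) → ‖Δ‖ = √6.2500 = 2.5000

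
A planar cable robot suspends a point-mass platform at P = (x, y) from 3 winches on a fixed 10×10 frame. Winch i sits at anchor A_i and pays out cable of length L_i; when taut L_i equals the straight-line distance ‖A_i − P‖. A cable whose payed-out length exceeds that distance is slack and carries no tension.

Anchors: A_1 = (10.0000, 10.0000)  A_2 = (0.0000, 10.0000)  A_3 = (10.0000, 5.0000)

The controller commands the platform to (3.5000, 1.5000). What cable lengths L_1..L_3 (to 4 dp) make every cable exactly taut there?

L_1 = √((10.0000−3.5000)² + (10.0000−1.5000)²) = 10.7005
L_2 = √((0.0000−3.5000)² + (10.0000−1.5000)²) = 9.1924
L_3 = √((10.0000−3.5000)² + (5.0000−1.5000)²) = 7.3824

(10.7005, 9.1924, 7.3824)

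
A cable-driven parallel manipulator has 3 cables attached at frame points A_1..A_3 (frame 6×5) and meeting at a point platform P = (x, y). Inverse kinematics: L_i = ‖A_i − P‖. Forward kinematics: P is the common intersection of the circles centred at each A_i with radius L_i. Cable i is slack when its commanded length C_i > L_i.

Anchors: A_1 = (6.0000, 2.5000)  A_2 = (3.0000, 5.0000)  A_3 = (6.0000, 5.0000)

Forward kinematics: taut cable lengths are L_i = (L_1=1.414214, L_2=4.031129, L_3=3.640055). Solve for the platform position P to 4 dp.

expand ‖A_i−P‖²=L_i² and subtract eq 1 (k_i ≔ ‖A_i‖²−L_i²)
k_1 = 36.0000+6.2500−2.0000 = 40.2500
eq1−eq2 → [6.0000  -5.0000]·P = 22.5000
eq1−eq3 → [0.0000  -5.0000]·P = -7.5000
2×2 solve → P = (5.0000, 1.5000)

(5.0000, 1.5000)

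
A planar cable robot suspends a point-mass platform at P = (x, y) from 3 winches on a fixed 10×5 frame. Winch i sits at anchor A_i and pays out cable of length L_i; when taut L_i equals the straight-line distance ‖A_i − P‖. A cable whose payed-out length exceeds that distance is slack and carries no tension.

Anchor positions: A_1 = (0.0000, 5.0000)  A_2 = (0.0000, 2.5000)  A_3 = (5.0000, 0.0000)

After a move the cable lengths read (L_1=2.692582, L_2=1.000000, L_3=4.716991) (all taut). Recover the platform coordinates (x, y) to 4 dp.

expand ‖A_i−P‖²=L_i² and subtract eq 1 (k_i ≔ ‖A_i‖²−L_i²)
k_1 = 0.0000+25.0000−7.2500 = 17.7500
eq1−eq2 → [0.0000  5.0000]·P = 12.5000
eq1−eq3 → [-10.0000  10.0000]·P = 15.0000
2×2 solve → P = (1.0000, 2.5000)

(1.0000, 2.5000)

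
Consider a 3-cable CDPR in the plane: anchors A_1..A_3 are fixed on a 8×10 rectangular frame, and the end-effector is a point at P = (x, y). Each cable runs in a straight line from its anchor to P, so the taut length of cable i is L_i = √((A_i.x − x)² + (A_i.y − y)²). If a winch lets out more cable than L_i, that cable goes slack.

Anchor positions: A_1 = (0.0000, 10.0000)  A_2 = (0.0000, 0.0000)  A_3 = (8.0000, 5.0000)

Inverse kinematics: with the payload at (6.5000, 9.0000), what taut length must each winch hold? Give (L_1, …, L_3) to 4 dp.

(6.5765, 11.1018, 4.2720)

L_1 = √((0.0000−6.5000)² + (10.0000−9.0000)²) = 6.5765
L_2 = √((0.0000−6.5000)² + (0.0000−9.0000)²) = 11.1018
L_3 = √((8.0000−6.5000)² + (5.0000−9.0000)²) = 4.2720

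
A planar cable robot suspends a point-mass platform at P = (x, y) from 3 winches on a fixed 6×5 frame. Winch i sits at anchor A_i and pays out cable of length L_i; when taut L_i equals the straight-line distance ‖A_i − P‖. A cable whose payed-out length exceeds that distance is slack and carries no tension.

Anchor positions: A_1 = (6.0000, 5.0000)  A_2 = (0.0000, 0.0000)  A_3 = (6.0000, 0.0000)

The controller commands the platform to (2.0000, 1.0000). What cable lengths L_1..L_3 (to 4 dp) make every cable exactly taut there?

(5.6569, 2.2361, 4.1231)

cable 1: Δx=4.0000, Δy=4.0000; L_1 = √(Δx²+Δy²) = 5.6569
cable 2: Δx=-2.0000, Δy=-1.0000; L_2 = √(Δx²+Δy²) = 2.2361
cable 3: Δx=4.0000, Δy=-1.0000; L_3 = √(Δx²+Δy²) = 4.1231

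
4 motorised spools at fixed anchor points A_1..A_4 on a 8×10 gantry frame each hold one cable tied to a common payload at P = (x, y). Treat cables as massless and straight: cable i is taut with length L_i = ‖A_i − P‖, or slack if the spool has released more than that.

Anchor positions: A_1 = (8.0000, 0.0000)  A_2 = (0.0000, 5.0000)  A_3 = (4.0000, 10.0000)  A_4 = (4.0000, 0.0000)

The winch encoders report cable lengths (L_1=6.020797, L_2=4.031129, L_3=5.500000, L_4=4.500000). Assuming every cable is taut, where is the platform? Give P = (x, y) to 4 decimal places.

(4.0000, 4.5000)

circle eqns → linear via eq_j − eq_1; set q_j = A_j·A_j − L_j²
q_1 = 64.0000+0.0000−36.2500 = 27.7500
16.0000·x − 10.0000·y = q_1−q_2 = 19.0000
8.0000·x − 20.0000·y = q_1−q_3 = -58.0000
8.0000·x + 0.0000·y = q_1−q_4 = 32.0000
solve first two rows → x=4.0000, y=4.5000
check cable 4: ‖A_4−P‖² = 20.2500 ≈ L_4² = 20.2500 ✓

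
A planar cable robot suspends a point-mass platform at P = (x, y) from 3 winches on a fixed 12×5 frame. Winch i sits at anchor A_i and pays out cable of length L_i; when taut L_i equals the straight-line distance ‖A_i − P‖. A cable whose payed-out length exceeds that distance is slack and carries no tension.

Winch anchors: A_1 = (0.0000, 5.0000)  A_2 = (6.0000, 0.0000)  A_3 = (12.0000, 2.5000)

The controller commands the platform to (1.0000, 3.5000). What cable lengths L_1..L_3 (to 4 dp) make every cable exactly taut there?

L_1 = √((0.0000−1.0000)² + (5.0000−3.5000)²) = 1.8028
L_2 = √((6.0000−1.0000)² + (0.0000−3.5000)²) = 6.1033
L_3 = √((12.0000−1.0000)² + (2.5000−3.5000)²) = 11.0454

(1.8028, 6.1033, 11.0454)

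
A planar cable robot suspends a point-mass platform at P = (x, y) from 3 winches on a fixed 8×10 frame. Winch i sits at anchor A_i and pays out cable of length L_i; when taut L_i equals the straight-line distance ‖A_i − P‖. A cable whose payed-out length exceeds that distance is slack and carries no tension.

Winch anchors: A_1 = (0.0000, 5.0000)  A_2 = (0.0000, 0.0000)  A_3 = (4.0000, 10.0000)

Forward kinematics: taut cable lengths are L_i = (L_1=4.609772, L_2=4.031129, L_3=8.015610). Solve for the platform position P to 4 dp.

(3.5000, 2.0000)

each cable: (A_i−P)·(A_i−P) = L_i²; let q_i = ‖A_i‖²−L_i²
q_1 = 0.0000+25.0000−21.2500 = 3.7500
row 1: 0.0000x + 10.0000y = 20.0000  (q_2=-16.2500)
row 2: -8.0000x − 10.0000y = -48.0000  (q_3=51.7500)
Cramer on rows 1–2 → x = 3.5000, y = 2.0000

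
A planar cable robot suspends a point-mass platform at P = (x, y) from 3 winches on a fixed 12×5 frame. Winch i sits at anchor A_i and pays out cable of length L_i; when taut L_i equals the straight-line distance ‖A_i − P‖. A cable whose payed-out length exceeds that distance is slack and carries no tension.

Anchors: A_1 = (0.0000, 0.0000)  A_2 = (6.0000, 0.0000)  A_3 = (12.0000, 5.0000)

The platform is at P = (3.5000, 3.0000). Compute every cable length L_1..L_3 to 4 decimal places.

(4.6098, 3.9051, 8.7321)

L_1 = √((0.0000−3.5000)² + (0.0000−3.0000)²) = 4.6098
L_2 = √((6.0000−3.5000)² + (0.0000−3.0000)²) = 3.9051
L_3 = √((12.0000−3.5000)² + (5.0000−3.0000)²) = 8.7321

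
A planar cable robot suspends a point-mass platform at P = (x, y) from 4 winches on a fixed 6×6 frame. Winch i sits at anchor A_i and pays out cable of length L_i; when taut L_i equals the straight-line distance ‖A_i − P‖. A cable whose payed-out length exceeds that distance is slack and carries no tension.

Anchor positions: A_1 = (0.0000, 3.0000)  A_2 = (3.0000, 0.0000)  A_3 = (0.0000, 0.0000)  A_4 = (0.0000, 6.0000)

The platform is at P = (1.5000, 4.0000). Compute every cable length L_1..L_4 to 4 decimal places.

L_1: Δ = A_1−P = (-1.5000, -1.0000) → ‖Δ‖ = √3.2500 = 1.8028
L_2: Δ = A_2−P = (1.5000, -4.0000) → ‖Δ‖ = √18.2500 = 4.2720
L_3: Δ = A_3−P = (-1.5000, -4.0000) → ‖Δ‖ = √18.2500 = 4.2720
L_4: Δ = A_4−P = (-1.5000, 2.0000) → ‖Δ‖ = √6.2500 = 2.5000

(1.8028, 4.2720, 4.2720, 2.5000)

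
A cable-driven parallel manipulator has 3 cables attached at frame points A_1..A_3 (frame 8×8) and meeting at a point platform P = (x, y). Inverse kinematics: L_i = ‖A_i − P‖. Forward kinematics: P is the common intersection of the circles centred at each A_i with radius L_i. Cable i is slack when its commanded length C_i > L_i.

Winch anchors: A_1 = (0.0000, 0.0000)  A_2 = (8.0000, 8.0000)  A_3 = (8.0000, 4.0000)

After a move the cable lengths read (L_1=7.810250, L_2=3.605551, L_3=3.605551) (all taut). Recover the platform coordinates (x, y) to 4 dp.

circle eqns → linear via eq_j − eq_1; set k_j = A_j·A_j − L_j²
k_1 = 0.0000+0.0000−61.0000 = -61.0000
-16.0000·x − 16.0000·y = k_1−k_2 = -176.0000
-16.0000·x − 8.0000·y = k_1−k_3 = -128.0000
solve first two rows → x=5.0000, y=6.0000

(5.0000, 6.0000)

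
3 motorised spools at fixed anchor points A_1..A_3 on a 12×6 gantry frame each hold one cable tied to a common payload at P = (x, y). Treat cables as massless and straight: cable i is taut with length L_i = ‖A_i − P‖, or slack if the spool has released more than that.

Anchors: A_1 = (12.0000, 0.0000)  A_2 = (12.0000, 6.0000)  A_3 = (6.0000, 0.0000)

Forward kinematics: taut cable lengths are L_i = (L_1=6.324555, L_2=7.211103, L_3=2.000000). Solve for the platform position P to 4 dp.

each cable: (A_i−P)·(A_i−P) = L_i²; let q_i = ‖A_i‖²−L_i²
q_1 = 144.0000+0.0000−40.0000 = 104.0000
row 1: 0.0000x − 12.0000y = -24.0000  (q_2=128.0000)
row 2: 12.0000x + 0.0000y = 72.0000  (q_3=32.0000)
Cramer on rows 1–2 → x = 6.0000, y = 2.0000

(6.0000, 2.0000)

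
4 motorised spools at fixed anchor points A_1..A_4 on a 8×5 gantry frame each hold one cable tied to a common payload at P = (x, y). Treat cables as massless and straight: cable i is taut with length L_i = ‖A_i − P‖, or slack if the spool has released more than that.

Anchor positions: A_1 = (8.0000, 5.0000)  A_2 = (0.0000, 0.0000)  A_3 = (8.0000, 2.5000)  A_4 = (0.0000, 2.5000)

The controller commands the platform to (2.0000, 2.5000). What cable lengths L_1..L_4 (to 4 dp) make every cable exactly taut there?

cable 1: Δx=6.0000, Δy=2.5000; L_1 = √(Δx²+Δy²) = 6.5000
cable 2: Δx=-2.0000, Δy=-2.5000; L_2 = √(Δx²+Δy²) = 3.2016
cable 3: Δx=6.0000, Δy=0.0000; L_3 = √(Δx²+Δy²) = 6.0000
cable 4: Δx=-2.0000, Δy=0.0000; L_4 = √(Δx²+Δy²) = 2.0000

(6.5000, 3.2016, 6.0000, 2.0000)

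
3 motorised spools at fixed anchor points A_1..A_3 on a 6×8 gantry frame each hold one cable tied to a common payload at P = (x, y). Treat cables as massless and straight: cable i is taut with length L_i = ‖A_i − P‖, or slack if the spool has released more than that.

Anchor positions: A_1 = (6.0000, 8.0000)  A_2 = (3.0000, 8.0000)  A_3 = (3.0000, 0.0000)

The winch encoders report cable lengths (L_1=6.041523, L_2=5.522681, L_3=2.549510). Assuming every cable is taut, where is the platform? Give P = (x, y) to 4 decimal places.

expand ‖A_i−P‖²=L_i² and subtract eq 1 (q_i ≔ ‖A_i‖²−L_i²)
q_1 = 36.0000+64.0000−36.5000 = 63.5000
eq1−eq2 → [6.0000  0.0000]·P = 21.0000
eq1−eq3 → [6.0000  16.0000]·P = 61.0000
2×2 solve → P = (3.5000, 2.5000)

(3.5000, 2.5000)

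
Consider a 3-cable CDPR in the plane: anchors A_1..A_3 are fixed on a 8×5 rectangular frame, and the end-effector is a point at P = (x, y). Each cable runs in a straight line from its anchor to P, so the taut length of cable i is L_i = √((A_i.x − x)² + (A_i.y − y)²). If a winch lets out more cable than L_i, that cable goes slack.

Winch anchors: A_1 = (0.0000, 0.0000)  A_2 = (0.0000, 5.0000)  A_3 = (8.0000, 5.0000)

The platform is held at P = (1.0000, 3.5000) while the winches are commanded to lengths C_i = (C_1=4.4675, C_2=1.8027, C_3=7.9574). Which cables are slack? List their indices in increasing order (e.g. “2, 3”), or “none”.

cable 1: √((-1.0000)²+(-3.5000)²)=3.6401, C_1=4.4675: slack
cable 2: √((-1.0000)²+(1.5000)²)=1.8028, C_2=1.8027: taut
cable 3: √((7.0000)²+(1.5000)²)=7.1589, C_3=7.9574: slack

1, 3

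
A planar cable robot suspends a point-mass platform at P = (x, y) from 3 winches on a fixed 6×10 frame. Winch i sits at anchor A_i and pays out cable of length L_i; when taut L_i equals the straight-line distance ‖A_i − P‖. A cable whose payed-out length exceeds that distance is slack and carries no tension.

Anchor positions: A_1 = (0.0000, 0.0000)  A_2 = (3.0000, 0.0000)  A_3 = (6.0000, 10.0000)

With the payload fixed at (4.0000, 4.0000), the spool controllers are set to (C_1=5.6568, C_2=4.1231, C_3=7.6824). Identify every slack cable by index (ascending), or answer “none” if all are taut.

3

i=1: geometric 5.6569 vs commanded 5.6568 ⇒ taut
i=2: geometric 4.1231 vs commanded 4.1231 ⇒ taut
i=3: geometric 6.3246 vs commanded 7.6824 ⇒ slack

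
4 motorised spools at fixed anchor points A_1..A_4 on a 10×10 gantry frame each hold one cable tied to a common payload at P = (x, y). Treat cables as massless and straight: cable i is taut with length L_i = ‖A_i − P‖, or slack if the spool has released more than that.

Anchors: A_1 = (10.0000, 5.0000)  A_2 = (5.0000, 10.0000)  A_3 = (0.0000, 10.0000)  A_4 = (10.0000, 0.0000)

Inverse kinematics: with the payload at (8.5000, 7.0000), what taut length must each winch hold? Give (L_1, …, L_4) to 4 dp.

cable 1: Δx=1.5000, Δy=-2.0000; L_1 = √(Δx²+Δy²) = 2.5000
cable 2: Δx=-3.5000, Δy=3.0000; L_2 = √(Δx²+Δy²) = 4.6098
cable 3: Δx=-8.5000, Δy=3.0000; L_3 = √(Δx²+Δy²) = 9.0139
cable 4: Δx=1.5000, Δy=-7.0000; L_4 = √(Δx²+Δy²) = 7.1589

(2.5000, 4.6098, 9.0139, 7.1589)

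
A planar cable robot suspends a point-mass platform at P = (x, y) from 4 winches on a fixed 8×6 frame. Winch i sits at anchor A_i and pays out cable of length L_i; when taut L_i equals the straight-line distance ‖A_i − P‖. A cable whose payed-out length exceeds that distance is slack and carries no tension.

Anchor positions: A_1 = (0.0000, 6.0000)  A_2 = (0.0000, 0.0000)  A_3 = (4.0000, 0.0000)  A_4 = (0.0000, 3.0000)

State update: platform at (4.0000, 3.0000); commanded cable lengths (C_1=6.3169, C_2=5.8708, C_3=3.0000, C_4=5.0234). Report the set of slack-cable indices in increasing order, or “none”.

cable 1: L_1 = ‖A_1−P‖ = 5.0000;  C_1 = 6.3169 → slack
cable 2: L_2 = ‖A_2−P‖ = 5.0000;  C_2 = 5.8708 → slack
cable 3: L_3 = ‖A_3−P‖ = 3.0000;  C_3 = 3.0000 → taut
cable 4: L_4 = ‖A_4−P‖ = 4.0000;  C_4 = 5.0234 → slack

1, 2, 4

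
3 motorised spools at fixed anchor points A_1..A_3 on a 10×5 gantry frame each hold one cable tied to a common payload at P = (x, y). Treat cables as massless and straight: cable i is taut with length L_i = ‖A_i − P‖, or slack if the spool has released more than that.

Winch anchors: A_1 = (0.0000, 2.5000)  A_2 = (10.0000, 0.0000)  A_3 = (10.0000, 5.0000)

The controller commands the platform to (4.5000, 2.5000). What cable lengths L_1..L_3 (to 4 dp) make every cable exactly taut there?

L_1: Δ = A_1−P = (-4.5000, 0.0000) → ‖Δ‖ = √20.2500 = 4.5000
L_2: Δ = A_2−P = (5.5000, -2.5000) → ‖Δ‖ = √36.5000 = 6.0415
L_3: Δ = A_3−P = (5.5000, 2.5000) → ‖Δ‖ = √36.5000 = 6.0415

(4.5000, 6.0415, 6.0415)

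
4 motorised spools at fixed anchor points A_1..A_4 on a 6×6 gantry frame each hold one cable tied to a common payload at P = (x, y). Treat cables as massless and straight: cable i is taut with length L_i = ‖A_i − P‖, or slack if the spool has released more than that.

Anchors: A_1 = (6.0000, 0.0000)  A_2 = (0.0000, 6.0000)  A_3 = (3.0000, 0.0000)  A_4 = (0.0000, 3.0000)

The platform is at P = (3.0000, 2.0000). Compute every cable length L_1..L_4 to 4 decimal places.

(3.6056, 5.0000, 2.0000, 3.1623)

cable 1: Δx=3.0000, Δy=-2.0000; L_1 = √(Δx²+Δy²) = 3.6056
cable 2: Δx=-3.0000, Δy=4.0000; L_2 = √(Δx²+Δy²) = 5.0000
cable 3: Δx=0.0000, Δy=-2.0000; L_3 = √(Δx²+Δy²) = 2.0000
cable 4: Δx=-3.0000, Δy=1.0000; L_4 = √(Δx²+Δy²) = 3.1623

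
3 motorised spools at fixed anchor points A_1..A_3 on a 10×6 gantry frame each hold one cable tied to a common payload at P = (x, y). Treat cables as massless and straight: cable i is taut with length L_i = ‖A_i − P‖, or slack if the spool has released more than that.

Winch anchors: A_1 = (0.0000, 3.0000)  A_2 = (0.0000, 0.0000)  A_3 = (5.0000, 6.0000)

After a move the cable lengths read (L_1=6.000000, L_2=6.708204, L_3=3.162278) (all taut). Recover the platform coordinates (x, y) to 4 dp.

(6.0000, 3.0000)

expand ‖A_i−P‖²=L_i² and subtract eq 1 (k_i ≔ ‖A_i‖²−L_i²)
k_1 = 0.0000+9.0000−36.0000 = -27.0000
eq1−eq2 → [0.0000  6.0000]·P = 18.0000
eq1−eq3 → [-10.0000  -6.0000]·P = -78.0000
2×2 solve → P = (6.0000, 3.0000)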